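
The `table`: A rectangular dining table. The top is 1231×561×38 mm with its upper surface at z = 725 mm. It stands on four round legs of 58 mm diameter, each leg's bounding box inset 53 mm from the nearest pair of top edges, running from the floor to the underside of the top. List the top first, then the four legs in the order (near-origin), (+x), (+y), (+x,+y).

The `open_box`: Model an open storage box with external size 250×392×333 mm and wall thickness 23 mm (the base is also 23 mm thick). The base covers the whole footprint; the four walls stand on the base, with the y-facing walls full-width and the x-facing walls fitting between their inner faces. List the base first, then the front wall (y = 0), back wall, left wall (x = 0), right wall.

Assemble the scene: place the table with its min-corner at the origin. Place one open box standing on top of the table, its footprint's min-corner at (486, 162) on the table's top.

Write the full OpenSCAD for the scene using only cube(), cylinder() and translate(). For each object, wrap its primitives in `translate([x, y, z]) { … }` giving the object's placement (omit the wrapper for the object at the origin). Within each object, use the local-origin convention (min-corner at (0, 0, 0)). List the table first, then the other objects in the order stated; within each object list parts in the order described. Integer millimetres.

translate([0, 0, 687]) cube([1231, 561, 38]);
translate([82, 82, 0]) cylinder(h = 687, r = 29);
translate([1149, 82, 0]) cylinder(h = 687, r = 29);
translate([82, 479, 0]) cylinder(h = 687, r = 29);
translate([1149, 479, 0]) cylinder(h = 687, r = 29);
translate([486, 162, 725]) {
  cube([250, 392, 23]);
  translate([0, 0, 23]) cube([250, 23, 310]);
  translate([0, 369, 23]) cube([250, 23, 310]);
  translate([0, 23, 23]) cube([23, 346, 310]);
  translate([227, 23, 23]) cube([23, 346, 310]);
}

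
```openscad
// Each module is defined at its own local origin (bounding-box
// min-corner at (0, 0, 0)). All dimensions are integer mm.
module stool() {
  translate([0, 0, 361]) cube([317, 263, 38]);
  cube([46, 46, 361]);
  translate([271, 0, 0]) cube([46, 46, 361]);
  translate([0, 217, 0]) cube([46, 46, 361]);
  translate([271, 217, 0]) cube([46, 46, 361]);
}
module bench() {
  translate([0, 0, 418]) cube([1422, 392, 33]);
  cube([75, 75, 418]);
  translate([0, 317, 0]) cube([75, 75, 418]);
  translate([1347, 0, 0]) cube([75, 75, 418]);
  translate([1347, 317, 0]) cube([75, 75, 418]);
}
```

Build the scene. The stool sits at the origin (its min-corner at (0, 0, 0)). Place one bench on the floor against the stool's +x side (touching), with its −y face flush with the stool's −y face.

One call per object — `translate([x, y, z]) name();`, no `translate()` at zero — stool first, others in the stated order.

stool();
translate([317, 0, 0]) bench();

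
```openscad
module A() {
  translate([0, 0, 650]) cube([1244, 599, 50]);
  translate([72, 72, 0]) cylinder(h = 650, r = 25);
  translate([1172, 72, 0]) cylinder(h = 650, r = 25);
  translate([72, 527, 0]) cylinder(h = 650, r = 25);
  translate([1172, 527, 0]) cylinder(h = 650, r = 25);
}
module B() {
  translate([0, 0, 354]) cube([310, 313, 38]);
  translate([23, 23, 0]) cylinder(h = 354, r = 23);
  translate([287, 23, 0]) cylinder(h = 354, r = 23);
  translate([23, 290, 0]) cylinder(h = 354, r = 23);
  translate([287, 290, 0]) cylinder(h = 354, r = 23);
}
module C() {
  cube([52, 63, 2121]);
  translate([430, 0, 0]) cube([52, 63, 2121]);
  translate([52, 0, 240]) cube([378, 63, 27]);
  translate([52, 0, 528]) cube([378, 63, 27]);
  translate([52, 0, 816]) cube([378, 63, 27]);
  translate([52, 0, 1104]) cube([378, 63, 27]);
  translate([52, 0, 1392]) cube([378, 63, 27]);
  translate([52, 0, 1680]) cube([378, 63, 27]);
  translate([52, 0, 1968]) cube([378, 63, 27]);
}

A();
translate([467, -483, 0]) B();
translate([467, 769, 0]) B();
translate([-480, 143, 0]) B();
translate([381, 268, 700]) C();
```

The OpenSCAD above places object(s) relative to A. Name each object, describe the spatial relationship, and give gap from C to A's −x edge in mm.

A is a table. B is a stool. C is a ladder. Three stools sit around the table at the −y, +y, −x sides. The ladder is on top of the table, centred. The gap from the ladder to the table's −x edge is 381 mm.

The ladder's min-x is at 381; the table's min-x is 0; gap = 381 mm.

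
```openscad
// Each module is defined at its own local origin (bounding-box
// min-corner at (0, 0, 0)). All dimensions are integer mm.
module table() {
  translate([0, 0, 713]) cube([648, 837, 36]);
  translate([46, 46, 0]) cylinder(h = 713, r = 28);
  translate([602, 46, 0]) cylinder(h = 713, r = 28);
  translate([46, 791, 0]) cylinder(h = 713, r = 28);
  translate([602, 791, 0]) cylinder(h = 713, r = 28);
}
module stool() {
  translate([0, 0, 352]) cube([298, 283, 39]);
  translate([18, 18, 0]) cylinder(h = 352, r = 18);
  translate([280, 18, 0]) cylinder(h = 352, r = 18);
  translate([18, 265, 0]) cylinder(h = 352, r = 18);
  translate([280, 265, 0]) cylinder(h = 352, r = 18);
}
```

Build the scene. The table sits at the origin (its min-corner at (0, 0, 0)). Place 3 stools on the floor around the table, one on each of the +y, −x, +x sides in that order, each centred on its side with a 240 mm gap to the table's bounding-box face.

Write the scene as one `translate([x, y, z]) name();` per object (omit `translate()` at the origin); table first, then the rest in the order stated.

table();
translate([175, 1077, 0]) stool();
translate([-538, 277, 0]) stool();
translate([888, 277, 0]) stool();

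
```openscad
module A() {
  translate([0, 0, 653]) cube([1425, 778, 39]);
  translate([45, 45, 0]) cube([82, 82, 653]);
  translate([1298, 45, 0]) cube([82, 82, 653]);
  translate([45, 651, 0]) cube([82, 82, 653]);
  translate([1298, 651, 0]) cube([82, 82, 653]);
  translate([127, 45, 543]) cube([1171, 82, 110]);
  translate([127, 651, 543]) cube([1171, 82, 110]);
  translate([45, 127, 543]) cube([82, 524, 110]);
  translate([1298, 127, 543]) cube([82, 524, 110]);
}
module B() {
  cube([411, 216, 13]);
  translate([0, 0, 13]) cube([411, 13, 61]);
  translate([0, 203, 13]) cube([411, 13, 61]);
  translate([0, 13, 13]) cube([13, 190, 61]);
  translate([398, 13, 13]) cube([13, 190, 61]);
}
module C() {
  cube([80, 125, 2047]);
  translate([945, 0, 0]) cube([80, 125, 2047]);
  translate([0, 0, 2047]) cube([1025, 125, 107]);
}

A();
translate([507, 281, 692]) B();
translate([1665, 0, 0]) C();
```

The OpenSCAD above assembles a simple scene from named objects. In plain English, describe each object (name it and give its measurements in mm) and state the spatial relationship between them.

A is a table with a 1425×778 mm rectangular top, 39 mm thick, top surface at z = 692 mm, supported by four 82×82 mm square legs, each inset 45 mm from the nearest pair of top edges, running from the floor. Four apron rails, 82 mm thick and 110 mm tall, run between adjacent legs with their top edges flush with the underside of the top and their outer faces flush with the legs' outer faces.

B is an open-topped rectangular box: outside dimensions 411×216×74 mm, with a uniform wall and base thickness of 13 mm. The base is a full 411×216 slab on the floor; four walls sit on top of the base. The front and back walls (the −y and +y sides) span the full width; the two side walls fit between them.

C is a door frame. The clear opening is 865 mm wide and 2047 mm high. Two 80 mm wide jambs, 125 mm deep, stand either side of the opening from the floor to the top of the opening. A 107 mm thick head sits across the top of both jambs, spanning the full outside width of the frame.

The open box is on top of the table, centred. The door frame is on the floor beside the table on its +x side.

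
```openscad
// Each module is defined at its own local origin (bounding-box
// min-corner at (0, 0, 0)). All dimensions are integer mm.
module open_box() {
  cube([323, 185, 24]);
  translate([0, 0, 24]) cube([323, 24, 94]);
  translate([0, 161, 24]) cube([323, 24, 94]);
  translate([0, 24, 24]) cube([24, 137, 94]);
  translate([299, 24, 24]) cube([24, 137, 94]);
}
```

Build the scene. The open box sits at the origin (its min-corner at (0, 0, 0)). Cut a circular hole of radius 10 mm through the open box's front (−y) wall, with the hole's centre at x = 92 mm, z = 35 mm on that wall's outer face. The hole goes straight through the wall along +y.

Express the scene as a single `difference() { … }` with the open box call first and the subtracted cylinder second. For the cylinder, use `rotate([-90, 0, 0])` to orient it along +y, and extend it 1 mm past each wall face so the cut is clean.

difference() {
  open_box();
  translate([92, -1, 35]) rotate([-90, 0, 0]) cylinder(h = 26, r = 10);
}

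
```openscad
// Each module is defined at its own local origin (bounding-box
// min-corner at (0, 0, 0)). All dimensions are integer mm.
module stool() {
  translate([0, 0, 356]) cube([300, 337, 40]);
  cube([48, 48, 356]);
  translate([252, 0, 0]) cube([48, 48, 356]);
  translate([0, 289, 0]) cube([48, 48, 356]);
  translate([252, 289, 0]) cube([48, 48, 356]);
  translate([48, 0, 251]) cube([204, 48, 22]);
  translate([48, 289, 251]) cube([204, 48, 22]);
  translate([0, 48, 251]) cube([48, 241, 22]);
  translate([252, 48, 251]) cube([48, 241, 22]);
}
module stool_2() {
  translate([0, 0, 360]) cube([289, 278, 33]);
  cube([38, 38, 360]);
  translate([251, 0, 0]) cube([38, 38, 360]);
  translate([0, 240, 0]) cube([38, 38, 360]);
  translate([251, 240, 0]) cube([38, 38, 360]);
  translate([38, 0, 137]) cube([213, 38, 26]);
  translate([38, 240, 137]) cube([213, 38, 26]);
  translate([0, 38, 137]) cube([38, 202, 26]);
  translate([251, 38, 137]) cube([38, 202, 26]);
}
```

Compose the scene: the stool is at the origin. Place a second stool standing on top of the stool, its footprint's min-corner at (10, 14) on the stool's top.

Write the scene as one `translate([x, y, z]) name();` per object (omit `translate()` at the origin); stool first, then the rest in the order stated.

stool();
translate([10, 14, 396]) stool_2();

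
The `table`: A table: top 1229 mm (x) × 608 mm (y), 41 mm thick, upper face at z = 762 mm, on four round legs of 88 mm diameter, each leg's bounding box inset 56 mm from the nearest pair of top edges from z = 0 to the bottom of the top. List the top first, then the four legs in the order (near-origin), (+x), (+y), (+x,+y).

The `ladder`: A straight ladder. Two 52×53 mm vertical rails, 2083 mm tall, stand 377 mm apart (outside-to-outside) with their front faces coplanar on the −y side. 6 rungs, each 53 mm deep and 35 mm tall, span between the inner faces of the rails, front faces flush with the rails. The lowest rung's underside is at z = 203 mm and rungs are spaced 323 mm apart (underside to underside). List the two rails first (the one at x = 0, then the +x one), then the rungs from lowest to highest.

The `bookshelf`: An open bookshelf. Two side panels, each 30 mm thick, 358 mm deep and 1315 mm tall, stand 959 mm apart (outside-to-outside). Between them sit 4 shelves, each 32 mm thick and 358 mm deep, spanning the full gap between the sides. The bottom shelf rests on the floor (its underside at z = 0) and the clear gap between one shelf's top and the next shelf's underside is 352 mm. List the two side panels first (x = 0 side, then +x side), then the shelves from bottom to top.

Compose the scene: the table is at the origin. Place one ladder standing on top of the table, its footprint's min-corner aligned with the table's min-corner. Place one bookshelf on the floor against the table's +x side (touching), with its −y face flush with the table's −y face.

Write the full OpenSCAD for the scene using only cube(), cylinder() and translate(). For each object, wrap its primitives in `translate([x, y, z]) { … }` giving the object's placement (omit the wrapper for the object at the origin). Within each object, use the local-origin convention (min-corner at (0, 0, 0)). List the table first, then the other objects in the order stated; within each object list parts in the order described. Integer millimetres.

translate([0, 0, 721]) cube([1229, 608, 41]);
translate([100, 100, 0]) cylinder(h = 721, r = 44);
translate([1129, 100, 0]) cylinder(h = 721, r = 44);
translate([100, 508, 0]) cylinder(h = 721, r = 44);
translate([1129, 508, 0]) cylinder(h = 721, r = 44);
translate([0, 0, 762]) {
  cube([52, 53, 2083]);
  translate([325, 0, 0]) cube([52, 53, 2083]);
  translate([52, 0, 203]) cube([273, 53, 35]);
  translate([52, 0, 526]) cube([273, 53, 35]);
  translate([52, 0, 849]) cube([273, 53, 35]);
  translate([52, 0, 1172]) cube([273, 53, 35]);
  translate([52, 0, 1495]) cube([273, 53, 35]);
  translate([52, 0, 1818]) cube([273, 53, 35]);
}
translate([1229, 0, 0]) {
  cube([30, 358, 1315]);
  translate([929, 0, 0]) cube([30, 358, 1315]);
  translate([30, 0, 0]) cube([899, 358, 32]);
  translate([30, 0, 384]) cube([899, 358, 32]);
  translate([30, 0, 768]) cube([899, 358, 32]);
  translate([30, 0, 1152]) cube([899, 358, 32]);
}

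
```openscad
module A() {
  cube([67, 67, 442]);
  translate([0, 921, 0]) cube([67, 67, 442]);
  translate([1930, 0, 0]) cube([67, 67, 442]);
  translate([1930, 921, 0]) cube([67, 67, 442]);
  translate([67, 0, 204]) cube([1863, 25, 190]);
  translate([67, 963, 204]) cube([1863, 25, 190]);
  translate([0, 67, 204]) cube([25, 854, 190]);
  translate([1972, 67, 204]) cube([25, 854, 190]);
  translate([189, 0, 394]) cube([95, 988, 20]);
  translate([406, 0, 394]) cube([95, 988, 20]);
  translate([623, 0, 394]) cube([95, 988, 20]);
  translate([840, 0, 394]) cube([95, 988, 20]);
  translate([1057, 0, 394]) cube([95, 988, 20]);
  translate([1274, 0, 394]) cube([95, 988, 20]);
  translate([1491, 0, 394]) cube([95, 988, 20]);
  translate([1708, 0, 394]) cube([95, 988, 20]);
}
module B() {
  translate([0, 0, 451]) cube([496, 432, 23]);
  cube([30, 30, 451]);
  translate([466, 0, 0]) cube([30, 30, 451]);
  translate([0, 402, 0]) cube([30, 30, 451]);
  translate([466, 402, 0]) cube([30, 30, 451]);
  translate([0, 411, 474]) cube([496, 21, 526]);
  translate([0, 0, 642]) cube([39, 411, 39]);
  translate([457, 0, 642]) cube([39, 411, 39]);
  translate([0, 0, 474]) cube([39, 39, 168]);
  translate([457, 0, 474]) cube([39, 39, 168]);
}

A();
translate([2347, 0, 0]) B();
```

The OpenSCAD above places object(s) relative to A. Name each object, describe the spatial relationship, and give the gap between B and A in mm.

The chair's nearest face is 350 mm from the bed frame's +x face.

A is a bed frame. B is a chair. The chair is on the floor beside the bed frame on its +x side. The gap between the chair and the bed frame is 350 mm.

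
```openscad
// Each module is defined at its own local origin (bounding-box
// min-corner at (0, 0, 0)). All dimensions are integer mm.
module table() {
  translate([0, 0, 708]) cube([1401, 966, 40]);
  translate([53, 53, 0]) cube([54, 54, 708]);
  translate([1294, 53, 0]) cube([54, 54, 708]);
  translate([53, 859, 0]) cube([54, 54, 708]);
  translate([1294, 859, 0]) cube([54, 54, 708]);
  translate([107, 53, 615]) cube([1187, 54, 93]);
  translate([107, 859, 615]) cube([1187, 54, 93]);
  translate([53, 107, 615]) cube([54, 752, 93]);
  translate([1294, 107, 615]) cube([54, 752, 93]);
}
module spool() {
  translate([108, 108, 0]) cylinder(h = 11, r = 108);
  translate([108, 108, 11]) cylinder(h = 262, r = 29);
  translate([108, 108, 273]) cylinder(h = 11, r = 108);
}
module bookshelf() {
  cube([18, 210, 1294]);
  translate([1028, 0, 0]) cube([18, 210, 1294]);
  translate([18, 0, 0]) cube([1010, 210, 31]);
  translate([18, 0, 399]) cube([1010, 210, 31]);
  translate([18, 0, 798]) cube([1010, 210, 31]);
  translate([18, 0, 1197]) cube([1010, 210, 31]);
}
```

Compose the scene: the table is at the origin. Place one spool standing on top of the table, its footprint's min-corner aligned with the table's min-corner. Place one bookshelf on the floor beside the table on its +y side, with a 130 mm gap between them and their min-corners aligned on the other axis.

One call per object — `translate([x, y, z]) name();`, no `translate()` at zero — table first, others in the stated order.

table();
translate([0, 0, 748]) spool();
translate([0, 1096, 0]) bookshelf();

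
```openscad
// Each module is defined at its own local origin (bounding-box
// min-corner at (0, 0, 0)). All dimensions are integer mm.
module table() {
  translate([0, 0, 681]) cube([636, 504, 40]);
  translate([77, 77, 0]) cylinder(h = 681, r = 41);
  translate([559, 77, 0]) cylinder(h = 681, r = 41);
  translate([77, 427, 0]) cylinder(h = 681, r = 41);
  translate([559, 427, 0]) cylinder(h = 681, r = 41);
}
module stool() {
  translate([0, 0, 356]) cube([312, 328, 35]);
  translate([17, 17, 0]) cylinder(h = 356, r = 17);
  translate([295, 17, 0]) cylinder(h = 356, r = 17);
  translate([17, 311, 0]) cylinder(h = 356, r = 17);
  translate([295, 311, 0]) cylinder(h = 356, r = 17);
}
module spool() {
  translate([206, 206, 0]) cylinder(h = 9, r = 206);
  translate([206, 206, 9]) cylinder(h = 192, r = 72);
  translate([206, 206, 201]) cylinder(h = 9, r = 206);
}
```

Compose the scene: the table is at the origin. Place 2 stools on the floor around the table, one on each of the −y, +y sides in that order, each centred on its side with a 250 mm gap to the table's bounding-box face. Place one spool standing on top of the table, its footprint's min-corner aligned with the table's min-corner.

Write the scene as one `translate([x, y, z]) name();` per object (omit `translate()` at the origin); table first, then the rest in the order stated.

table();
translate([162, -578, 0]) stool();
translate([162, 754, 0]) stool();
translate([0, 0, 721]) spool();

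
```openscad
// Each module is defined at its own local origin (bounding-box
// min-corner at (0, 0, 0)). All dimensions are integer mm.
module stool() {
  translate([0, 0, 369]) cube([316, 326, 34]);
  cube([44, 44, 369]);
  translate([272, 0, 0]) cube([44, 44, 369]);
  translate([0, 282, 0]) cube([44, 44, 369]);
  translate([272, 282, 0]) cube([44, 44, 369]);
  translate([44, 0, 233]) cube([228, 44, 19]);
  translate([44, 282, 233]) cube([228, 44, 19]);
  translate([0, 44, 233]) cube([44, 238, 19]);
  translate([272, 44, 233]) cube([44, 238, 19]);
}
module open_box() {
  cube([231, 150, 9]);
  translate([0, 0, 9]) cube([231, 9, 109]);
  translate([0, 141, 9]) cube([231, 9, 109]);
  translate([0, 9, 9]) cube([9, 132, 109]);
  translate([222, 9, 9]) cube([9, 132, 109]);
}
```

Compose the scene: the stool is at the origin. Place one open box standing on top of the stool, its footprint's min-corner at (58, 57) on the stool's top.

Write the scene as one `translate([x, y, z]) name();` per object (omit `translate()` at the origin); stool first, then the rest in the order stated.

stool();
translate([58, 57, 403]) open_box();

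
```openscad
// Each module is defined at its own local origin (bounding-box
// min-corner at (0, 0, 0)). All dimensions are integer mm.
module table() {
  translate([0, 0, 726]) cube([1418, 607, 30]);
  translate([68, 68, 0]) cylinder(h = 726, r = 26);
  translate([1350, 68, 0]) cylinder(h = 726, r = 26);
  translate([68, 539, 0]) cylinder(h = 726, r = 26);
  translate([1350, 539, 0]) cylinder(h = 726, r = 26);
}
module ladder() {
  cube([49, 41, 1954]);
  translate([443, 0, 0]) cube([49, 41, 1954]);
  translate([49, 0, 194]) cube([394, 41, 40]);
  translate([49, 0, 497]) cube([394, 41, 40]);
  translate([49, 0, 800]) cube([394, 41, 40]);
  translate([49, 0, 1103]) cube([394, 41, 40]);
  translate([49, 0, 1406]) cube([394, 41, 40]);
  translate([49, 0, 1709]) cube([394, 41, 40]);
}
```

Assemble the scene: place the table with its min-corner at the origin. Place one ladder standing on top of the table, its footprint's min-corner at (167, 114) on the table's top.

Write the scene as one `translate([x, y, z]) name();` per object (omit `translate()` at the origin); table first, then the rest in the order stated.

table();
translate([167, 114, 756]) ladder();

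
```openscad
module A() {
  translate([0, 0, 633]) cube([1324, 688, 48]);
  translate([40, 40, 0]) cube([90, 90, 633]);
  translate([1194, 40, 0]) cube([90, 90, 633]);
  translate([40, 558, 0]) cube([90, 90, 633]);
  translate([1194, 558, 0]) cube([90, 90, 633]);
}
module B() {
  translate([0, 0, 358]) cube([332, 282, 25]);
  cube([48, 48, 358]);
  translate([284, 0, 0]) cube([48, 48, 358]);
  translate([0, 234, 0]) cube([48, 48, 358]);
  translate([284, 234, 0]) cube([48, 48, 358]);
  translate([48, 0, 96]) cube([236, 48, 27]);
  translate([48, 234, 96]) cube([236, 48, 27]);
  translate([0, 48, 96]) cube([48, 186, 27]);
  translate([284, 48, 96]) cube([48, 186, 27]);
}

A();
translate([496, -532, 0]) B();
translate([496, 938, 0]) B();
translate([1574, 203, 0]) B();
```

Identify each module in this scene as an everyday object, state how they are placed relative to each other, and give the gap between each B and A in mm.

A is a table. B is a stool. Three stools sit around the table at the −y, +y, +x sides. The gap between each stool and the table is 250 mm.

Each stool's nearest face is 250 mm from the table's bounding box.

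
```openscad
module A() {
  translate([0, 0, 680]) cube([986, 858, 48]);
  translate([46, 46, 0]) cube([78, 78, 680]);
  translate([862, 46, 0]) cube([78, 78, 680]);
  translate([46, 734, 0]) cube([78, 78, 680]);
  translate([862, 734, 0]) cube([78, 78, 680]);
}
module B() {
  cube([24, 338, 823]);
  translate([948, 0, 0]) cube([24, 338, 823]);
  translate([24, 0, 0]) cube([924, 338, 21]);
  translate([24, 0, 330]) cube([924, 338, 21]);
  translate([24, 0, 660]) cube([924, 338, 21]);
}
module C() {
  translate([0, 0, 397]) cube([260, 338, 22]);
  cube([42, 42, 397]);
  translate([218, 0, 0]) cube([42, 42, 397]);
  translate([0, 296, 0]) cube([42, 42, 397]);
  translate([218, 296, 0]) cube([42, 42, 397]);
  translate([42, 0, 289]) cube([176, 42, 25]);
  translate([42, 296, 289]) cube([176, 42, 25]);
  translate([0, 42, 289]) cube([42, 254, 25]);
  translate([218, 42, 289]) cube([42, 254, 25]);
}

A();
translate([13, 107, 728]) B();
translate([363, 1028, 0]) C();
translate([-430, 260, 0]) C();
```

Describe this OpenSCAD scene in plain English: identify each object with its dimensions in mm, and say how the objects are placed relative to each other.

A is a table: top 986 mm (x) × 858 mm (y), 48 mm thick, upper face at z = 728 mm, on four 78×78 mm square legs, each inset 46 mm from the nearest pair of top edges, running from z = 0 to the bottom of the top.

B is an open bookshelf. Two side panels, each 24 mm thick, 338 mm deep and 823 mm tall, stand 972 mm apart (outside-to-outside). Between them sit 3 shelves, each 21 mm thick and 338 mm deep, spanning the full gap between the sides. The bottom shelf rests on the floor (its underside at z = 0) and the clear gap between one shelf's top and the next shelf's underside is 309 mm.

C is a simple wooden stool: a rectangular seat 260 mm (x) by 338 mm (y), 22 mm thick, top face at z = 419 mm, on four square legs, each 42×42 mm in cross-section. The legs rest on z = 0, each flush with a corner of the seat. Four stretchers, 42 mm wide and 25 mm tall, connect adjacent legs with their undersides at z = 289 mm, each running between the inner faces of the legs it joins and aligned with the legs' outer faces on the other axis.

The bookshelf is on top of the table. Two stools sit around the table at the +y, −x sides.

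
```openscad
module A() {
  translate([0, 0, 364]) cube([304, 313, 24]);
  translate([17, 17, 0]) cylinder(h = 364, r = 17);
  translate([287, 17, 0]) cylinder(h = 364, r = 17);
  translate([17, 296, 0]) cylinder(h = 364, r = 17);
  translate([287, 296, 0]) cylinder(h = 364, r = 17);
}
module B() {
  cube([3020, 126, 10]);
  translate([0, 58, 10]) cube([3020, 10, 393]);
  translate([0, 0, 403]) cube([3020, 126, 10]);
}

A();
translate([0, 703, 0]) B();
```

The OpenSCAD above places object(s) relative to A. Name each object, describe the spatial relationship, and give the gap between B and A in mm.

The I-beam's nearest face is 390 mm from the stool's +y face.

A is a stool. B is an I-beam. The I-beam is on the floor beside the stool on its +y side. The gap between the I-beam and the stool is 390 mm.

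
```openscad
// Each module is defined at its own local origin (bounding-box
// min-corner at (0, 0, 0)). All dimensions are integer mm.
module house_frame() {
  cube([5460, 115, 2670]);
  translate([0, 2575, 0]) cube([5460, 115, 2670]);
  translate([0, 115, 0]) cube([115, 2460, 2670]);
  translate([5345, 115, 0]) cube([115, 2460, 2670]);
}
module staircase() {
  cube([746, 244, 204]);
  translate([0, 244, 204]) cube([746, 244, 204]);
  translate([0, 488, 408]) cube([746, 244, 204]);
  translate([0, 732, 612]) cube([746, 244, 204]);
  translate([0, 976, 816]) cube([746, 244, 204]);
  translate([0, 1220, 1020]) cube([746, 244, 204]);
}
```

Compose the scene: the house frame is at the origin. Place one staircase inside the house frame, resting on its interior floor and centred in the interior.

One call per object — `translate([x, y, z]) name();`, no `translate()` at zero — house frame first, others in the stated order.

house_frame();
translate([2357, 613, 0]) staircase();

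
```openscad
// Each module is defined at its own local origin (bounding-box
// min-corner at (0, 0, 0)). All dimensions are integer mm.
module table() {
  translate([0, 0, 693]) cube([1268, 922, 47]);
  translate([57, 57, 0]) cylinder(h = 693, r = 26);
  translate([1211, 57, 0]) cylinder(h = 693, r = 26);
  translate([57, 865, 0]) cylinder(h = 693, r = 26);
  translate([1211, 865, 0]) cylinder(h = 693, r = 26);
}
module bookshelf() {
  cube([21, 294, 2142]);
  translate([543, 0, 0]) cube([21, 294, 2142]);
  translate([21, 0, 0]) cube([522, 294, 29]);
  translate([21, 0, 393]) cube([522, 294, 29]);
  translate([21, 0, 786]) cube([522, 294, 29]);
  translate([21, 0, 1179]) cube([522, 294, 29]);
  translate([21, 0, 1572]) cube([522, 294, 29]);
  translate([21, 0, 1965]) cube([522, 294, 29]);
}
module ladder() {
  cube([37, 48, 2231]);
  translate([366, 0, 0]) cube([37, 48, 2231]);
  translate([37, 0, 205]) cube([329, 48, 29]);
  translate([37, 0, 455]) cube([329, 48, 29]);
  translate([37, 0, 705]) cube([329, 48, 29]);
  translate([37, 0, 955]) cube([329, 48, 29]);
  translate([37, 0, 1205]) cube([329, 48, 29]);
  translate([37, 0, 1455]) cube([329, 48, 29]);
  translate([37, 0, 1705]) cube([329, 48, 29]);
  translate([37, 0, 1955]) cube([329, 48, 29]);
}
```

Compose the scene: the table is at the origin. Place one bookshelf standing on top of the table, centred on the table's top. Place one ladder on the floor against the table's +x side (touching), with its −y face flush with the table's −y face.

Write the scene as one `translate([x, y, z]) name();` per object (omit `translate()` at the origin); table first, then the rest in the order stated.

table();
translate([352, 314, 740]) bookshelf();
translate([1268, 0, 0]) ladder();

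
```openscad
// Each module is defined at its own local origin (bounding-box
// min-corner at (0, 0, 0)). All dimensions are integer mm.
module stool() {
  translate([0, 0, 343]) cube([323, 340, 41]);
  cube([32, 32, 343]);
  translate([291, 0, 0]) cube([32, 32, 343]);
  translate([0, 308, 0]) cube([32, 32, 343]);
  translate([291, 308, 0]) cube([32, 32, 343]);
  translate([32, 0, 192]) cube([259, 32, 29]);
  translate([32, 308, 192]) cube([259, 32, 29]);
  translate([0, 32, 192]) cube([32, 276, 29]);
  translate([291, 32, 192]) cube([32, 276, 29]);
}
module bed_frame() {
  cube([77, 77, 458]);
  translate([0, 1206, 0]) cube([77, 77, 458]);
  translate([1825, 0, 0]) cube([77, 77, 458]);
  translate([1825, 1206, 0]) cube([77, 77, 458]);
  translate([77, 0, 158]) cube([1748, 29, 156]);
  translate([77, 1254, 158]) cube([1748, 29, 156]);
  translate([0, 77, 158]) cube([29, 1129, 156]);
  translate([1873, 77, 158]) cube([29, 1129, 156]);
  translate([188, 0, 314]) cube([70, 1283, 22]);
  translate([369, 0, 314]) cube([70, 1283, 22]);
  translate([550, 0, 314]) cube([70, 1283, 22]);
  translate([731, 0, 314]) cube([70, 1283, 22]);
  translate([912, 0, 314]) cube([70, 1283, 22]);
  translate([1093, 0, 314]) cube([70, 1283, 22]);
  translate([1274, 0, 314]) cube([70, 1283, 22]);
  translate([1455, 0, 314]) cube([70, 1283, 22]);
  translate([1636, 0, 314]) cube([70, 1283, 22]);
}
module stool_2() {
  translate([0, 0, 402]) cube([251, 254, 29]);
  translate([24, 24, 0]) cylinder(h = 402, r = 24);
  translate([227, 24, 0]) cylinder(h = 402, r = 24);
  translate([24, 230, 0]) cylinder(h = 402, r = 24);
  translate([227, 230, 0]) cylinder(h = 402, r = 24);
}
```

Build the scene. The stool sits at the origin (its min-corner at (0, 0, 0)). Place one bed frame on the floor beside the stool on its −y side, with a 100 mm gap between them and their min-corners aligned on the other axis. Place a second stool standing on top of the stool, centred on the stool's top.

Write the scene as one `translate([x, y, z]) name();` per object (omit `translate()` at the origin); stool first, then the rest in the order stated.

stool();
translate([0, -1383, 0]) bed_frame();
translate([36, 43, 384]) stool_2();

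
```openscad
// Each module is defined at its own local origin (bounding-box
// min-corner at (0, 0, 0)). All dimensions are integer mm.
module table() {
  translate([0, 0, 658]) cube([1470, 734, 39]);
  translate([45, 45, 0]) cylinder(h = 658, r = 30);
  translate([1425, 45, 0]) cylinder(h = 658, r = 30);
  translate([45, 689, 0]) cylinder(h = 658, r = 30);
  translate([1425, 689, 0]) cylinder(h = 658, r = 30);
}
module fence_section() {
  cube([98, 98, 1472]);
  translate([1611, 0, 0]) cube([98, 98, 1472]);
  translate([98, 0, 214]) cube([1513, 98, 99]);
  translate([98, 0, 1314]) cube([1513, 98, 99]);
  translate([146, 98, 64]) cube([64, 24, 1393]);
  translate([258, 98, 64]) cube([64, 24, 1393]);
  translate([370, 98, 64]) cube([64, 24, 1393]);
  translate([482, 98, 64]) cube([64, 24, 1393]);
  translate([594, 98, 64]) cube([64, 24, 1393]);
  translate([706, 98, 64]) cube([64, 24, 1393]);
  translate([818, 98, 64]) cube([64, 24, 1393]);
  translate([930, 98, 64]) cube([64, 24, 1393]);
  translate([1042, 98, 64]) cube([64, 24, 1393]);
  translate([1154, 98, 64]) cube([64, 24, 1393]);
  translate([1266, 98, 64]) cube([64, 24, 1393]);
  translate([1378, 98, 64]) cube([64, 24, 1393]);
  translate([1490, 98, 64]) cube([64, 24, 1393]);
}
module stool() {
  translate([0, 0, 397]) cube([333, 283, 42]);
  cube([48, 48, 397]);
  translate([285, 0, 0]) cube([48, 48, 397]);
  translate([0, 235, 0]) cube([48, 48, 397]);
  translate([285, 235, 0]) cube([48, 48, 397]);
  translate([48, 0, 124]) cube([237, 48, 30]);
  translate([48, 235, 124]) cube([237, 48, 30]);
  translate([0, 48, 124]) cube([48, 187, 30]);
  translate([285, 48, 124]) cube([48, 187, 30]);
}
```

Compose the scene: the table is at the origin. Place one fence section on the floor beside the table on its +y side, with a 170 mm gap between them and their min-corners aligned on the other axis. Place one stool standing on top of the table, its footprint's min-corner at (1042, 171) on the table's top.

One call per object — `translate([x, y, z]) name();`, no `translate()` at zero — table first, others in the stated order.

table();
translate([0, 904, 0]) fence_section();
translate([1042, 171, 697]) stool();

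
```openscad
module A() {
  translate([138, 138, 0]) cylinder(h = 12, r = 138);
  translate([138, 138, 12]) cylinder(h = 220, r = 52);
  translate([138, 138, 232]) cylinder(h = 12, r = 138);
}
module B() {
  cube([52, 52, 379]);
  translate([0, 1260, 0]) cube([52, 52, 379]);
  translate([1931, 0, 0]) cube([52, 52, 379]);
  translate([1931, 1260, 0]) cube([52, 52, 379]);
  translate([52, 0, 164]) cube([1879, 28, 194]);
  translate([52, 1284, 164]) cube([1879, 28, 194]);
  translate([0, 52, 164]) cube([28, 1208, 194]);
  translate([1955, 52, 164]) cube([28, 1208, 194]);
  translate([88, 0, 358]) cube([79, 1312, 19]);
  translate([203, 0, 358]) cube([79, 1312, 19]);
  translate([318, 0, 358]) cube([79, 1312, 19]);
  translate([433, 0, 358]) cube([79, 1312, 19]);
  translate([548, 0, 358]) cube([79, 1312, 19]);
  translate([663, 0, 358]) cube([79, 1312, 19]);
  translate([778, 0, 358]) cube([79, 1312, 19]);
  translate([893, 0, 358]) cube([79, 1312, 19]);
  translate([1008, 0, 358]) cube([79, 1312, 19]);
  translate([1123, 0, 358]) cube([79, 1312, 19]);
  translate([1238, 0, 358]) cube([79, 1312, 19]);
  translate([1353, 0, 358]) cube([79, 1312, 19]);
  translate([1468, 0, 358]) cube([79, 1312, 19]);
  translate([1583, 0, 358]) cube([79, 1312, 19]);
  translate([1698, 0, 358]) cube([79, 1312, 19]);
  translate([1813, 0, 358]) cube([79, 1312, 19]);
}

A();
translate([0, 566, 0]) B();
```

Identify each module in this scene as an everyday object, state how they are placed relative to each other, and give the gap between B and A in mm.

A is a spool. B is a bed frame. The bed frame is on the floor beside the spool on its +y side. The gap between the bed frame and the spool is 290 mm.

The bed frame's nearest face is 290 mm from the spool's +y face.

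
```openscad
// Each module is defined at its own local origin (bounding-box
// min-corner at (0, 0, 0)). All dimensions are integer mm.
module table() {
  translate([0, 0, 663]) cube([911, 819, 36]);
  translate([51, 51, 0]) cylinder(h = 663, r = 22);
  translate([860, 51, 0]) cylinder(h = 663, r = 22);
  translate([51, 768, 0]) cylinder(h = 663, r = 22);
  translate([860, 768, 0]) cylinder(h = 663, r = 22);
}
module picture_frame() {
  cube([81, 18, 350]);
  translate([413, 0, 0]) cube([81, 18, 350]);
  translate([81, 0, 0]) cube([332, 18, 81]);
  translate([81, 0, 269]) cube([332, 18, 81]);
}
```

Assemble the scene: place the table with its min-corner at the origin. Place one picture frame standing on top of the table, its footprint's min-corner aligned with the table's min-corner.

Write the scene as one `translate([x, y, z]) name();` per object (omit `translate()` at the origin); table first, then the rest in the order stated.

table();
translate([0, 0, 699]) picture_frame();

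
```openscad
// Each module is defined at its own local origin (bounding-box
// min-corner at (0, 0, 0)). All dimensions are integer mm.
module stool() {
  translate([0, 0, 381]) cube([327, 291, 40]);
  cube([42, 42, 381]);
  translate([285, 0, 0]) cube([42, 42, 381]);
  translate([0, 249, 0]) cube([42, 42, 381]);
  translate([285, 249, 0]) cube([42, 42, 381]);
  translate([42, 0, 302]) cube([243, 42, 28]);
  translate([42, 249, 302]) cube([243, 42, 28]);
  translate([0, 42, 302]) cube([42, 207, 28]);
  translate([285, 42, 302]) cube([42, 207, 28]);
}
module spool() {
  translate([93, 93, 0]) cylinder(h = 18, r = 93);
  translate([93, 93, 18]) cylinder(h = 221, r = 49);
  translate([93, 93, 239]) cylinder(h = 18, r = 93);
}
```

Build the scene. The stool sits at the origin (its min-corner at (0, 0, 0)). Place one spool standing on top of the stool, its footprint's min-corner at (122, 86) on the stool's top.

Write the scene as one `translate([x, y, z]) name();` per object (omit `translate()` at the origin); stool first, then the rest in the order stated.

stool();
translate([122, 86, 421]) spool();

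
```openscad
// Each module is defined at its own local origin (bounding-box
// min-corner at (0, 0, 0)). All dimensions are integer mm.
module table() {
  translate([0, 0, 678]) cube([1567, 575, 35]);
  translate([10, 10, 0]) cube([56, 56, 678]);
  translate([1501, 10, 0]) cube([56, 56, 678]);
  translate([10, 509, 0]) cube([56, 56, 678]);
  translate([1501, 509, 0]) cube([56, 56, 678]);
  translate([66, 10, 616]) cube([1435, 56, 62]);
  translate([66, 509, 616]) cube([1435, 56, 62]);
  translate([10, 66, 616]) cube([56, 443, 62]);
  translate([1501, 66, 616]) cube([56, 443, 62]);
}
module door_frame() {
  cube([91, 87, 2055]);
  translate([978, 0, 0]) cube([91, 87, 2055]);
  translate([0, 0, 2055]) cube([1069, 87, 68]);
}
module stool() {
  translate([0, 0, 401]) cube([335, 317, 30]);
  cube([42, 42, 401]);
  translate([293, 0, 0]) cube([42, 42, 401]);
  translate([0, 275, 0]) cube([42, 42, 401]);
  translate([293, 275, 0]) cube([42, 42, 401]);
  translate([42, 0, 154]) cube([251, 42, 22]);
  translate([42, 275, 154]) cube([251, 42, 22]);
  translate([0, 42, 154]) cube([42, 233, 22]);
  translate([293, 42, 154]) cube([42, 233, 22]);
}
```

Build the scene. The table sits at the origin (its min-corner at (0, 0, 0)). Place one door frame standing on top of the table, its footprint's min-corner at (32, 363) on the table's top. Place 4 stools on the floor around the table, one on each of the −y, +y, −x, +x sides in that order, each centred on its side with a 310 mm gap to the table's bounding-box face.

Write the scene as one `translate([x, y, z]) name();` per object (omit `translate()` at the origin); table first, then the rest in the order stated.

table();
translate([32, 363, 713]) door_frame();
translate([616, -627, 0]) stool();
translate([616, 885, 0]) stool();
translate([-645, 129, 0]) stool();
translate([1877, 129, 0]) stool();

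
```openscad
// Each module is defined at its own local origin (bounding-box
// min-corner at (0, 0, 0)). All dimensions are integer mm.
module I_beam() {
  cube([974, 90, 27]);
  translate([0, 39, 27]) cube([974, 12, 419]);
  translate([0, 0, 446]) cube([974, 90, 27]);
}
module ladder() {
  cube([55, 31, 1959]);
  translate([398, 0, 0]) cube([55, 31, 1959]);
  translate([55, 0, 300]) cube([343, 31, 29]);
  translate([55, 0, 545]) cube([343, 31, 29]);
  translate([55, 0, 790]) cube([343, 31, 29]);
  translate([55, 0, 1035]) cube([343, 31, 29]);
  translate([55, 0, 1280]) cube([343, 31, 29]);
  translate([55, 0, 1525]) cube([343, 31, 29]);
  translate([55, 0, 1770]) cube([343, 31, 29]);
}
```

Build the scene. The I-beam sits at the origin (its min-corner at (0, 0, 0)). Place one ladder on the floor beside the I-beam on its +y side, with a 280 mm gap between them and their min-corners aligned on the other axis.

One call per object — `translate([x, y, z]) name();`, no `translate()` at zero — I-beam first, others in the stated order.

I_beam();
translate([0, 370, 0]) ladder();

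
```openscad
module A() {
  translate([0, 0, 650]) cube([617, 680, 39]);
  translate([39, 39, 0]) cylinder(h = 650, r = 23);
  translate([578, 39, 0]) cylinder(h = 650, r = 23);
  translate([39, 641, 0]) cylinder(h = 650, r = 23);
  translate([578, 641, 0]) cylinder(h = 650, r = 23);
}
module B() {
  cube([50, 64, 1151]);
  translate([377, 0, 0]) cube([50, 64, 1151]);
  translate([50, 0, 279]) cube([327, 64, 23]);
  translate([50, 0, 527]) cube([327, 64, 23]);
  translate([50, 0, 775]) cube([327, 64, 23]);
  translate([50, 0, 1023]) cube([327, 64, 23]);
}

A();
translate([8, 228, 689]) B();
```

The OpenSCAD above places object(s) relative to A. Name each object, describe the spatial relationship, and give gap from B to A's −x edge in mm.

The ladder's min-x is at 8; the table's min-x is 0; gap = 8 mm.

A is a table. B is a ladder. The ladder is on top of the table. The gap from the ladder to the table's −x edge is 8 mm.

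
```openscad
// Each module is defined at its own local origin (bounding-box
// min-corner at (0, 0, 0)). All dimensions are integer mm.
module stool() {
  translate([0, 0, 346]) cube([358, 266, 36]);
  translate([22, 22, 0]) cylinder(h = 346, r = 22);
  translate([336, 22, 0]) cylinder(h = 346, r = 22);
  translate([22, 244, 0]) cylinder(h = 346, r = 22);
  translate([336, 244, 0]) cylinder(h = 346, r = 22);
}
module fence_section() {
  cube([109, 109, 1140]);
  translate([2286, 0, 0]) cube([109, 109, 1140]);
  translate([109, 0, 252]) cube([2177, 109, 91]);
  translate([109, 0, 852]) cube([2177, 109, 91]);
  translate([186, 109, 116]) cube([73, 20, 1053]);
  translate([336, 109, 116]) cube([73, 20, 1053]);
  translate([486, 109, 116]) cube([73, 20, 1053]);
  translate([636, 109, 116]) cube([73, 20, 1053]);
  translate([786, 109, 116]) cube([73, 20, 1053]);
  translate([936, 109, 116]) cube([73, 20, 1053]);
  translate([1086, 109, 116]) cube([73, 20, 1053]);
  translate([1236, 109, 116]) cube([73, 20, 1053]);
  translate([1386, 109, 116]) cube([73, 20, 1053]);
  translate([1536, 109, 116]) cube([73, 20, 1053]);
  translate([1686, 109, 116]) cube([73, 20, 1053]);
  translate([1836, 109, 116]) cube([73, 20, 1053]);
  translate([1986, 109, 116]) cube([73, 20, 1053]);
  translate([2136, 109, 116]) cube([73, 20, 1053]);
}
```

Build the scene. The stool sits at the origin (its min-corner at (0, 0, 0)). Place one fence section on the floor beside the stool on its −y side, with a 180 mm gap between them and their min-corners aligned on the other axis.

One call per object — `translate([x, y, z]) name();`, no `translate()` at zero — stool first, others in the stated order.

stool();
translate([0, -309, 0]) fence_section();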